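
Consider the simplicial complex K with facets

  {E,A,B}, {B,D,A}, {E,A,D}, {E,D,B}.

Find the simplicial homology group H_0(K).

Fix the vertex order A < B < D < E and write every simplex with vertices in increasing order. Then dim K = 2 and the simplices of K are:

  0-simplices (4): A, B, D, E
  1-simplices (6): AB, AD, AE, BD, BE, DE
  2-simplices (4): ABD, ABE, ADE, BDE

so the chain groups are C_0 ≅ Z^4, C_1 ≅ Z^6, C_2 ≅ Z^4.

The boundary map ∂_1: C_1 → C_0 maps an edge to its endpoints' difference, ∂[p,q] = q − p.
The 4×6 boundary matrix has rank 3 and Smith normal form diag(1,1,1).

∂_2: C_2 → C_1 maps a triangle to the signed sum of its edges. For instance
  ∂ABD = BD − AD + AB,
  ∂BDE = DE − BE + BD.
The 6×4 boundary matrix has rank 3 and Smith normal form diag(1,1,1).

From H_k ≅ ker(∂_k) / im(∂_{k+1}) we obtain:

  H_0: rank C_0 − rank ∂_1 = 4 − 3 = 1, and the invariant factors of ∂_1 are all 1, so H_0 = Z.

H_0 ≅ Z.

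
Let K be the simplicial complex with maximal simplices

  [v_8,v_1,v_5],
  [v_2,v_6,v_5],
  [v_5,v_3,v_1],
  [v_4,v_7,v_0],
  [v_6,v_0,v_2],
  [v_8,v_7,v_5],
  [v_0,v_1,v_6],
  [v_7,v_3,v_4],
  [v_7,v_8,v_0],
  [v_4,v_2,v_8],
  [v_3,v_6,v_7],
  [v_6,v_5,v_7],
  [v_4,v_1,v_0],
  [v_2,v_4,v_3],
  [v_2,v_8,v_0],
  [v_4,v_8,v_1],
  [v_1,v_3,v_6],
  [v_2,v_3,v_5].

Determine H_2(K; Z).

We work with the vertex ordering v_0 < v_1 < v_2 < v_3 < v_4 < v_5 < v_6 < v_7 < v_8. The simplices of K, each written with vertices in increasing order, are:

  0-simplices (9): [v_0], [v_1], [v_2], [v_3], [v_4], [v_5], [v_6], [v_7], [v_8]
  1-simplices (27): (27 of them)
  2-simplices (18): (18 of them)

Hence C_0 ≅ Z^9, C_1 ≅ Z^27, C_2 ≅ Z^18.

∂_1: C_1 → C_0 maps an edge to its endpoints' difference, ∂[p,q] = q − p.
This gives a 9×27 integer matrix of rank 8; reducing to Smith normal form yields diagonal entries (1,1,1,1,1,1,1,1).

Boundary ∂_2: C_2 → C_1 acts by ∂[p,q,r] = [q,r] − [p,r] + [p,q]. For instance
  ∂[v_1,v_5,v_8] = [v_5,v_8] − [v_1,v_8] + [v_1,v_5],
  ∂[v_1,v_3,v_5] = [v_3,v_5] − [v_1,v_5] + [v_1,v_3].
The resulting 27×18 matrix has rank 18, and its Smith normal form has invariant factors (1,1,1,1,1,1,1,1,1,1,1,1,1,1,1,1,1,2).

Now H_k = ker ∂_k / im ∂_{k+1}, so:

  H_2: rank ker ∂_2 − rank ∂_3 = (18 − 18) − 0 = 0, and there is no ∂_3, so H_2 = 0.

H_2 ≅ 0.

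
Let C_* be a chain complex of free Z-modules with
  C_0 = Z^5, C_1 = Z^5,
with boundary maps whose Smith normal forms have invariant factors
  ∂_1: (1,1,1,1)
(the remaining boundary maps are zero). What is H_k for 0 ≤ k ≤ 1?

H_0 ≅ Z,  H_1 ≅ Z.

H_0: b_0 = 5 − 0 − 4 = 1; torsion from ∂_1 factors > 1: none. So H_0 ≅ Z.
H_1: b_1 = 5 − 4 − 0 = 1; torsion from ∂_2 factors > 1: none. So H_1 ≅ Z.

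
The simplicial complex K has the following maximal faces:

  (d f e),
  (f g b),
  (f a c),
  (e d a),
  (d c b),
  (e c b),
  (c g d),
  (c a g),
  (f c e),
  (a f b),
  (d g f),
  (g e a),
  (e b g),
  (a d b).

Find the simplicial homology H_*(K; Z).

Fix the vertex order a < b < c < d < e < f < g and write every simplex with vertices in increasing order. Then dim K = 2 and the simplices of K are:

  0-simplices (7): a, b, c, d, e, f, g
  1-simplices (21): ab, ac, ad, ae, af, ag, bc, bd, be, bf, bg, cd, ce, cf, cg, de, df, dg, ef, eg, fg
  2-simplices (14): abd, abf, acf, acg, ade, aeg, bcd, bce, beg, bfg, cdg, cef, def, dfg

giving chain groups C_0 ≅ Z^7, C_1 ≅ Z^21, C_2 ≅ Z^14.

Boundary ∂_1: C_1 → C_0 sends each edge [p,q] (with p < q) to q − p.
As a 7×21 matrix over Z this has rank 6, with invariant factors (1,1,1,1,1,1).

The boundary map ∂_2: C_2 → C_1 acts by ∂[p,q,r] = [q,r] − [p,r] + [p,q]. For instance
  ∂bcd = cd − bd + bc,
  ∂cdg = dg − cg + cd.
As a 21×14 matrix over Z this has rank 13, with invariant factors (1,1,1,1,1,1,1,1,1,1,1,1,1).

From H_k ≅ ker(∂_k) / im(∂_{k+1}) we obtain:

  H_0: rank C_0 − rank ∂_1 = 7 − 6 = 1, and the invariant factors of ∂_1 are all 1, so H_0 ≅ Z.
  H_1: rank ker ∂_1 − rank ∂_2 = (21 − 6) − 13 = 2, and the invariant factors of ∂_2 are all 1, so H_1 ≅ Z^2.
  H_2: rank ker ∂_2 − rank ∂_3 = (14 − 13) − 0 = 1, and there is no ∂_3, so H_2 ≅ Z.

As a check, the Euler characteristic is 7 − 21 + 14 = 0, which agrees with 1 − 2 + 1 = 0.

H_0 = Z,  H_1 = Z^2,  H_2 = Z.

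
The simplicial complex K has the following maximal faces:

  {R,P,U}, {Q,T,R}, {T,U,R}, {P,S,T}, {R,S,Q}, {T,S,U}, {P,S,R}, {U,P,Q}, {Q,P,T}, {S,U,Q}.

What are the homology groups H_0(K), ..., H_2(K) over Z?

Order the vertices as P < Q < R < S < T < U. Listing each simplex with vertices in this order, K has dimension 2 with simplices:

  0-simplices (6): P, Q, R, S, T, U
  1-simplices (15): PQ, PR, PS, PT, PU, QR, QS, QT, QU, RS, RT, RU, ST, SU, TU
  2-simplices (10): PQT, PQU, PRS, PRU, PST, QRS, QRT, QSU, RTU, STU

so the chain groups are C_0 ≅ Z^6, C_1 ≅ Z^15, C_2 ≅ Z^10.

Boundary ∂_1: C_1 → C_0 is given by ∂[p,q] = [q] − [p]. For instance
  ∂PR = R − P.
This gives a 6×15 integer matrix of rank 5; reducing to Smith normal form yields diagonal entries (1,1,1,1,1).

Boundary ∂_2: C_2 → C_1 maps a triangle to the signed sum of its edges. For instance
  ∂PQT = QT − PT + PQ,
  ∂PRU = RU − PU + PR.
This gives a 15×10 integer matrix of rank 10; reducing to Smith normal form yields diagonal entries (1,1,1,1,1,1,1,1,1,2).

Reading off H_k = ker ∂_k / im ∂_{k+1}:

  H_0: rank C_0 − rank ∂_1 = 6 − 5 = 1, and the invariant factors of ∂_1 are all 1, so H_0 ≅ Z.
  H_1: rank ker ∂_1 − rank ∂_2 = (15 − 5) − 10 = 0, and ∂_2 has invariant factor 2 > 1, so H_1 ≅ Z/2.
  H_2: rank ker ∂_2 − rank ∂_3 = (10 − 10) − 0 = 0, and there is no ∂_3, so H_2 ≅ 0.

As a check, the Euler characteristic is 6 − 15 + 10 = 1, which agrees with 1 − 0 + 0 = 1.

H_0 = Z,  H_1 = Z/2,  H_2 = 0.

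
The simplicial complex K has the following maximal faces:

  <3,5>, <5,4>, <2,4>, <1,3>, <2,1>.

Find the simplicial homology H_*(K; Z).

H_0 = Z,  H_1 = Z.

Order the vertices as 1 < 2 < 3 < 4 < 5. Listing each simplex with vertices in this order, K has dimension 1 with simplices:

  0-simplices (5): [1], [2], [3], [4], [5]
  1-simplices (5): [1,2], [1,3], [2,4], [3,5], [4,5]

giving chain groups C_0 ≅ Z^5, C_1 ≅ Z^5.

∂_1: C_1 → C_0 sends each edge [p,q] (with p < q) to q − p. For instance
  ∂[1,2] = [2] − [1].
As a 5×5 matrix over Z this has rank 4, with invariant factors (1,1,1,1).

From H_k ≅ ker(∂_k) / im(∂_{k+1}) we obtain:

  H_0: rank C_0 − rank ∂_1 = 5 − 4 = 1, and the invariant factors of ∂_1 are all 1, so H_0 = Z.
  H_1: rank ker ∂_1 − rank ∂_2 = (5 − 4) − 0 = 1, and there is no ∂_2, so H_1 = Z.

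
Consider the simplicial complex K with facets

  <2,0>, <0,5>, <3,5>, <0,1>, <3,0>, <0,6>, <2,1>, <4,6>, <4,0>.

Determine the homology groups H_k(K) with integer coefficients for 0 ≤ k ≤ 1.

H_0 = Z,  H_1 = Z^3.

We work with the vertex ordering 0 < 1 < 2 < 3 < 4 < 5 < 6. The simplices of K, each written with vertices in increasing order, are:

  0-simplices (7): [0], [1], [2], [3], [4], [5], [6]
  1-simplices (9): [0,1], [0,2], [0,3], [0,4], [0,5], [0,6], [1,2], [3,5], [4,6]

so the chain groups are C_0 ≅ Z^7, C_1 ≅ Z^9.

∂_1: C_1 → C_0 is given by ∂[p,q] = [q] − [p]. For instance
  ∂[0,2] = [2] − [0].
The 7×9 boundary matrix has rank 6 and Smith normal form diag(1,1,1,1,1,1).

From H_k ≅ ker(∂_k) / im(∂_{k+1}) we obtain:

  H_0: rank C_0 − rank ∂_1 = 7 − 6 = 1, and the invariant factors of ∂_1 are all 1, so H_0 = Z.
  H_1: rank ker ∂_1 − rank ∂_2 = (9 − 6) − 0 = 3, and there is no ∂_2, so H_1 = Z^3.

(K is a triangulation of a wedge of 3 circles.)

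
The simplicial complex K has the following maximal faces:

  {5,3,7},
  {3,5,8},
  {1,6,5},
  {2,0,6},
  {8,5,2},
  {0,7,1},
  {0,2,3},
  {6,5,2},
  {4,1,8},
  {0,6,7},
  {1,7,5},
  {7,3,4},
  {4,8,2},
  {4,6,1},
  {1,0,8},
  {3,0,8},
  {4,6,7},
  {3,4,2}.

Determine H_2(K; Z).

H_2 ≅ 0.

Take the total order 0 < 1 < 2 < 3 < 4 < 5 < 6 < 7 < 8 on the vertex set. Then K (dimension 2) consists of the simplices:

  0-simplices (9): [0], [1], [2], [3], [4], [5], [6], [7], [8]
  1-simplices (27): (27 of them)
  2-simplices (18): [0,1,7], [0,1,8], [0,2,3], [0,2,6], [0,3,8], [0,6,7], [1,4,6], [1,4,8], [1,5,6], [1,5,7], [2,3,4], [2,4,8], [2,5,6], [2,5,8], [3,4,7], [3,5,7], [3,5,8], [4,6,7]

Hence C_0 ≅ Z^9, C_1 ≅ Z^27, C_2 ≅ Z^18.

∂_1: C_1 → C_0 maps an edge to its endpoints' difference, ∂[p,q] = q − p.
The resulting 9×27 matrix has rank 8, and its Smith normal form has invariant factors (1,1,1,1,1,1,1,1).

∂_2: C_2 → C_1 acts by ∂[p,q,r] = [q,r] − [p,r] + [p,q]. For instance
  ∂[0,1,8] = [1,8] − [0,8] + [0,1],
  ∂[4,6,7] = [6,7] − [4,7] + [4,6].
The 27×18 boundary matrix has rank 18 and Smith normal form diag(1,1,1,1,1,1,1,1,1,1,1,1,1,1,1,1,1,2).

Now H_k = ker ∂_k / im ∂_{k+1}, so:

  H_2: rank ker ∂_2 − rank ∂_3 = (18 − 18) − 0 = 0, and there is no ∂_3, so H_2 ≅ 0.

(K is a triangulation of the Klein bottle.)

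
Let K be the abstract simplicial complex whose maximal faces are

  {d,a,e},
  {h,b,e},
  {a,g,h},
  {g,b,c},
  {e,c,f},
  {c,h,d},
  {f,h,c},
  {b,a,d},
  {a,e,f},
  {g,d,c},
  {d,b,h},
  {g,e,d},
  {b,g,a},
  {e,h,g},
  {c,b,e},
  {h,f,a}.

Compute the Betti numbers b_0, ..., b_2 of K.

Take the total order a < b < c < d < e < f < g < h on the vertex set. Then K (dimension 2) consists of the simplices:

  0-simplices (8): a, b, c, d, e, f, g, h
  1-simplices (24): ab, ad, ae, af, ag, ah, bc, bd, be, bg, bh, cd, ce, cf, cg, ch, de, dg, dh, ef, eg, eh, fh, gh
  2-simplices (16): abd, abg, ade, aef, afh, agh, bce, bcg, bdh, beh, cdg, cdh, cef, cfh, deg, egh

so the chain groups are C_0 ≅ Z^8, C_1 ≅ Z^24, C_2 ≅ Z^16.

∂_1: C_1 → C_0 is given by ∂[p,q] = [q] − [p].
This gives a 8×24 integer matrix of rank 7; reducing to Smith normal form yields diagonal entries (1,1,1,1,1,1,1).

Boundary ∂_2: C_2 → C_1 acts by ∂[p,q,r] = [q,r] − [p,r] + [p,q]. For instance
  ∂egh = gh − eh + eg,
  ∂bcg = cg − bg + bc.
The resulting 24×16 matrix has rank 15, and its Smith normal form has invariant factors (1,1,1,1,1,1,1,1,1,1,1,1,1,1,1).

From H_k ≅ ker(∂_k) / im(∂_{k+1}) we obtain:

  H_0: rank C_0 − rank ∂_1 = 8 − 7 = 1, and the invariant factors of ∂_1 are all 1, so H_0 = Z.
  H_1: rank ker ∂_1 − rank ∂_2 = (24 − 7) − 15 = 2, and the invariant factors of ∂_2 are all 1, so H_1 = Z^2.
  H_2: rank ker ∂_2 − rank ∂_3 = (16 − 15) − 0 = 1, and there is no ∂_3, so H_2 = Z.

Hence the Betti numbers are b_0 = 1, b_1 = 2, b_2 = 1.

b_0 = 1, b_1 = 2, b_2 = 1.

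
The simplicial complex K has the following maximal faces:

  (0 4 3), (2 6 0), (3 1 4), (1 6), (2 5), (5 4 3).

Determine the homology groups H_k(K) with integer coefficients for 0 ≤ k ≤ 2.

Order the vertices as 0 < 1 < 2 < 3 < 4 < 5 < 6. Listing each simplex with vertices in this order, K has dimension 2 with simplices:

  0-simplices (7): [0], [1], [2], [3], [4], [5], [6]
  1-simplices (12): [0,2], [0,3], [0,4], [0,6], [1,3], [1,4], [1,6], [2,5], [2,6], [3,4], [3,5], [4,5]
  2-simplices (4): [0,2,6], [0,3,4], [1,3,4], [3,4,5]

Hence C_0 ≅ Z^7, C_1 ≅ Z^12, C_2 ≅ Z^4.

∂_1: C_1 → C_0 maps an edge to its endpoints' difference, ∂[p,q] = q − p. For instance
  ∂[0,2] = [2] − [0].
This gives a 7×12 integer matrix of rank 6; reducing to Smith normal form yields diagonal entries (1,1,1,1,1,1).

∂_2: C_2 → C_1 sends each 2-simplex [p,q,r] to [q,r] − [p,r] + [p,q]. For instance
  ∂[0,3,4] = [3,4] − [0,4] + [0,3],
  ∂[1,3,4] = [3,4] − [1,4] + [1,3].
The 12×4 boundary matrix has rank 4 and Smith normal form diag(1,1,1,1).

Now H_k = ker ∂_k / im ∂_{k+1}, so:

  H_0: rank C_0 − rank ∂_1 = 7 − 6 = 1, and the invariant factors of ∂_1 are all 1, so H_0 ≅ Z.
  H_1: rank ker ∂_1 − rank ∂_2 = (12 − 6) − 4 = 2, and the invariant factors of ∂_2 are all 1, so H_1 ≅ Z^2.
  H_2: rank ker ∂_2 − rank ∂_3 = (4 − 4) − 0 = 0, and there is no ∂_3, so H_2 ≅ 0.

H_0 ≅ Z,  H_1 ≅ Z^2,  H_2 = 0.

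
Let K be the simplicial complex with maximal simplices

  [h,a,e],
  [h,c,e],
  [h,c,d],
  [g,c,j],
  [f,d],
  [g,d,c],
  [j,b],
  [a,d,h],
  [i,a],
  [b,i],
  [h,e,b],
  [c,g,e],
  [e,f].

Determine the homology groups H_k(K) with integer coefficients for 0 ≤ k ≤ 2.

H_0 = Z,  H_1 = Z^3,  H_2 = 0.

Order the vertices as a < b < c < d < e < f < g < h < i < j. Listing each simplex with vertices in this order, K has dimension 2 with simplices:

  0-simplices (10): a, b, c, d, e, f, g, h, i, j
  1-simplices (20): ad, ae, ah, ai, be, bh, bi, bj, cd, ce, cg, ch, cj, df, dg, dh, ef, eg, eh, gj
  2-simplices (8): adh, aeh, beh, cdg, cdh, ceg, ceh, cgj

so the chain groups are C_0 ≅ Z^10, C_1 ≅ Z^20, C_2 ≅ Z^8.

The boundary map ∂_1: C_1 → C_0 is given by ∂[p,q] = [q] − [p]. For instance
  ∂eg = g − e.
As a 10×20 matrix over Z this has rank 9, with invariant factors (1,1,1,1,1,1,1,1,1).

∂_2: C_2 → C_1 sends each 2-simplex [p,q,r] to [q,r] − [p,r] + [p,q]. For instance
  ∂aeh = eh − ah + ae,
  ∂cgj = gj − cj + cg.
As a 20×8 matrix over Z this has rank 8, with invariant factors (1,1,1,1,1,1,1,1).

Now H_k = ker ∂_k / im ∂_{k+1}, so:

  H_0: rank C_0 − rank ∂_1 = 10 − 9 = 1, and the invariant factors of ∂_1 are all 1, so H_0 ≅ Z.
  H_1: rank ker ∂_1 − rank ∂_2 = (20 − 9) − 8 = 3, and the invariant factors of ∂_2 are all 1, so H_1 ≅ Z^3.
  H_2: rank ker ∂_2 − rank ∂_3 = (8 − 8) − 0 = 0, and there is no ∂_3, so H_2 ≅ 0.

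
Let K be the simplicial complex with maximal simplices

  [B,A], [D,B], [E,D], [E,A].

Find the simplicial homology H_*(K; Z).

Fix the vertex order A < B < D < E and write every simplex with vertices in increasing order. Then dim K = 1 and the simplices of K are:

  0-simplices (4): A, B, D, E
  1-simplices (4): AB, AE, BD, DE

giving chain groups C_0 ≅ Z^4, C_1 ≅ Z^4.

Boundary ∂_1: C_1 → C_0 is given by ∂[p,q] = [q] − [p].
This gives a 4×4 integer matrix of rank 3; reducing to Smith normal form yields diagonal entries (1,1,1).

Now H_k = ker ∂_k / im ∂_{k+1}, so:

  H_0: rank C_0 − rank ∂_1 = 4 − 3 = 1, and the invariant factors of ∂_1 are all 1, so H_0 ≅ Z.
  H_1: rank ker ∂_1 − rank ∂_2 = (4 − 3) − 0 = 1, and there is no ∂_2, so H_1 ≅ Z.

H_0 ≅ Z,  H_1 ≅ Z.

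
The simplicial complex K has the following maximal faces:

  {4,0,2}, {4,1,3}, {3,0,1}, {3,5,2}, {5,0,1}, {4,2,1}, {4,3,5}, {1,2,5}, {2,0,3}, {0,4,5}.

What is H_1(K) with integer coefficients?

K has 6 vertices, 15 edges, 10 triangles.
rank ∂_1 = 5, rank ∂_2 = 10 ⇒ b_1 = 15 − 5 − 10 = 0; ∂_2 has invariant factor(s) [2] giving torsion. So H_1 ≅ Z_2.

H_1 ≅ Z_2.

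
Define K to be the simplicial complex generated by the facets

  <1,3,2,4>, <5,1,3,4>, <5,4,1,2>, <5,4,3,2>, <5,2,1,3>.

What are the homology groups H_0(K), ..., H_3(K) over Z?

Fix the vertex order 1 < 2 < 3 < 4 < 5 and write every simplex with vertices in increasing order. Then dim K = 3 and the simplices of K are:

  0-simplices (5): [1], [2], [3], [4], [5]
  1-simplices (10): [1,2], [1,3], [1,4], [1,5], [2,3], [2,4], [2,5], [3,4], [3,5], [4,5]
  2-simplices (10): [1,2,3], [1,2,4], [1,2,5], [1,3,4], [1,3,5], [1,4,5], [2,3,4], [2,3,5], [2,4,5], [3,4,5]
  3-simplices (5): [1,2,3,4], [1,2,3,5], [1,2,4,5], [1,3,4,5], [2,3,4,5]

Hence C_0 ≅ Z^5, C_1 ≅ Z^10, C_2 ≅ Z^10, C_3 ≅ Z^5.

The boundary map ∂_1: C_1 → C_0 is given by ∂[p,q] = [q] − [p]. For instance
  ∂[4,5] = [5] − [4].
The resulting 5×10 matrix has rank 4, and its Smith normal form has invariant factors (1,1,1,1).

Boundary ∂_2: C_2 → C_1 maps a triangle to the signed sum of its edges. For instance
  ∂[1,2,3] = [2,3] − [1,3] + [1,2],
  ∂[1,2,5] = [2,5] − [1,5] + [1,2].
The resulting 10×10 matrix has rank 6, and its Smith normal form has invariant factors (1,1,1,1,1,1).

Boundary ∂_3: C_3 → C_2 sends each 3-simplex σ to the alternating sum Σ_i (−1)^i (σ with its i-th vertex removed). For instance
  ∂[2,3,4,5] = [3,4,5] − [2,4,5] + [2,3,5] − [2,3,4],
  ∂[1,2,3,4] = [2,3,4] − [1,3,4] + [1,2,4] − [1,2,3].
The 10×5 boundary matrix has rank 4 and Smith normal form diag(1,1,1,1).

Computing H_k = (kernel of ∂_k) / (image of ∂_{k+1}):

  H_0: rank C_0 − rank ∂_1 = 5 − 4 = 1, and the invariant factors of ∂_1 are all 1, so H_0 ≅ Z.
  H_1: rank ker ∂_1 − rank ∂_2 = (10 − 4) − 6 = 0, and the invariant factors of ∂_2 are all 1, so H_1 ≅ 0.
  H_2: rank ker ∂_2 − rank ∂_3 = (10 − 6) − 4 = 0, and the invariant factors of ∂_3 are all 1, so H_2 ≅ 0.
  H_3: rank ker ∂_3 − rank ∂_4 = (5 − 4) − 0 = 1, and there is no ∂_4, so H_3 ≅ Z.

(K is a triangulation of the 3-sphere S^3.)

H_0 = Z,  H_1 = 0,  H_2 = 0,  H_3 = Z.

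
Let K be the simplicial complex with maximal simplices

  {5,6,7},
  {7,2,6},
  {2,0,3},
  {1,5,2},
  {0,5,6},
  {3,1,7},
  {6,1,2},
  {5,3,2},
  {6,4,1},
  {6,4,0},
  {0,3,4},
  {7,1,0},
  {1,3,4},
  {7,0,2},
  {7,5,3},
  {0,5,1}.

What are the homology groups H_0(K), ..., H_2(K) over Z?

H_0 ≅ Z,  H_1 ≅ Z^2,  H_2 ≅ Z.

We work with the vertex ordering 0 < 1 < 2 < 3 < 4 < 5 < 6 < 7. The simplices of K, each written with vertices in increasing order, are:

  0-simplices (8): [0], [1], [2], [3], [4], [5], [6], [7]
  1-simplices (24): (24 of them)
  2-simplices (16): [0,1,5], [0,1,7], [0,2,3], [0,2,7], [0,3,4], [0,4,6], [0,5,6], [1,2,5], [1,2,6], [1,3,4], [1,3,7], [1,4,6], [2,3,5], [2,6,7], [3,5,7], [5,6,7]

Hence C_0 ≅ Z^8, C_1 ≅ Z^24, C_2 ≅ Z^16.

∂_1: C_1 → C_0 sends each edge [p,q] (with p < q) to q − p. For instance
  ∂[3,5] = [5] − [3].
The resulting 8×24 matrix has rank 7, and its Smith normal form has invariant factors (1,1,1,1,1,1,1).

Boundary ∂_2: C_2 → C_1 acts by ∂[p,q,r] = [q,r] − [p,r] + [p,q]. For instance
  ∂[3,5,7] = [5,7] − [3,7] + [3,5],
  ∂[1,2,6] = [2,6] − [1,6] + [1,2].
This gives a 24×16 integer matrix of rank 15; reducing to Smith normal form yields diagonal entries (1,1,1,1,1,1,1,1,1,1,1,1,1,1,1).

Computing H_k = (kernel of ∂_k) / (image of ∂_{k+1}):

  H_0: rank C_0 − rank ∂_1 = 8 − 7 = 1, and the invariant factors of ∂_1 are all 1, so H_0 ≅ Z.
  H_1: rank ker ∂_1 − rank ∂_2 = (24 − 7) − 15 = 2, and the invariant factors of ∂_2 are all 1, so H_1 ≅ Z^2.
  H_2: rank ker ∂_2 − rank ∂_3 = (16 − 15) − 0 = 1, and there is no ∂_3, so H_2 ≅ Z.

As a check, the Euler characteristic is 8 − 24 + 16 = 0, which agrees with 1 − 2 + 1 = 0.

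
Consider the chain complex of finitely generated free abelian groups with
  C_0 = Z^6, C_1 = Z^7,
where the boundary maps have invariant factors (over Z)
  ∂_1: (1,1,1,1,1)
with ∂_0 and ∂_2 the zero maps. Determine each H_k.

H_0 = Z,  H_1 = Z^2.

H_0: b_0 = 6 − 0 − 5 = 1; torsion from ∂_1 factors > 1: none. So H_0 = Z.
H_1: b_1 = 7 − 5 − 0 = 2; torsion from ∂_2 factors > 1: none. So H_1 = Z^2.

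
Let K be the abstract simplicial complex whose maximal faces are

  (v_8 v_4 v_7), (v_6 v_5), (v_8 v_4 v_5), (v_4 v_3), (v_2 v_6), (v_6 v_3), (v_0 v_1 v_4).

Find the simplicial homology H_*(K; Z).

Take the total order v_0 < v_1 < v_2 < v_3 < v_4 < v_5 < v_6 < v_7 < v_8 on the vertex set. Then K (dimension 2) consists of the simplices:

  0-simplices (9): [v_0], [v_1], [v_2], [v_3], [v_4], [v_5], [v_6], [v_7], [v_8]
  1-simplices (12): [v_0,v_1], [v_0,v_4], [v_1,v_4], [v_2,v_6], [v_3,v_4], [v_3,v_6], [v_4,v_5], [v_4,v_7], [v_4,v_8], [v_5,v_6], [v_5,v_8], [v_7,v_8]
  2-simplices (3): [v_0,v_1,v_4], [v_4,v_5,v_8], [v_4,v_7,v_8]

so the chain groups are C_0 ≅ Z^9, C_1 ≅ Z^12, C_2 ≅ Z^3.

The boundary map ∂_1: C_1 → C_0 maps an edge to its endpoints' difference, ∂[p,q] = q − p.
The resulting 9×12 matrix has rank 8, and its Smith normal form has invariant factors (1,1,1,1,1,1,1,1).

Boundary ∂_2: C_2 → C_1 sends each 2-simplex [p,q,r] to [q,r] − [p,r] + [p,q]. For instance
  ∂[v_4,v_7,v_8] = [v_7,v_8] − [v_4,v_8] + [v_4,v_7],
  ∂[v_4,v_5,v_8] = [v_5,v_8] − [v_4,v_8] + [v_4,v_5].
The 12×3 boundary matrix has rank 3 and Smith normal form diag(1,1,1).

Computing H_k = (kernel of ∂_k) / (image of ∂_{k+1}):

  H_0: rank C_0 − rank ∂_1 = 9 − 8 = 1, and the invariant factors of ∂_1 are all 1, so H_0 = Z.
  H_1: rank ker ∂_1 − rank ∂_2 = (12 − 8) − 3 = 1, and the invariant factors of ∂_2 are all 1, so H_1 = Z.
  H_2: rank ker ∂_2 − rank ∂_3 = (3 − 3) − 0 = 0, and there is no ∂_3, so H_2 = 0.

As a check, the Euler characteristic is 9 − 12 + 3 = 0, which agrees with 1 − 1 + 0 = 0.

H_0 ≅ Z,  H_1 ≅ Z,  H_2 = 0.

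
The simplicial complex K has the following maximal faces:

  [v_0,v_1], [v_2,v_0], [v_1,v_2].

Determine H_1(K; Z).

H_1 ≅ Z.

K has 3 vertices, 3 edges.
rank ∂_1 = 2, rank ∂_2 = 0 ⇒ b_1 = 3 − 2 − 0 = 1. So H_1 ≅ Z.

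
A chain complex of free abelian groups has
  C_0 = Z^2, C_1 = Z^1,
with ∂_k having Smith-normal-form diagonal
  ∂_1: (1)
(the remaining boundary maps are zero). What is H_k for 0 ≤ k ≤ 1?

H_0: b_0 = 2 − 0 − 1 = 1; torsion from ∂_1 factors > 1: none. So H_0 ≅ Z.
H_1: b_1 = 1 − 1 − 0 = 0; torsion from ∂_2 factors > 1: none. So H_1 ≅ 0.

H_0 ≅ Z,  H_1 = 0.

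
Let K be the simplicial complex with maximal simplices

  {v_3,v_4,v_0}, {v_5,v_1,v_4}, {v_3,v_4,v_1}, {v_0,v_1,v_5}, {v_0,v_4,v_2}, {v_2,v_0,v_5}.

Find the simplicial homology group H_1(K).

K has 6 vertices, 12 edges, 6 triangles.
rank ∂_1 = 5, rank ∂_2 = 6 ⇒ b_1 = 12 − 5 − 6 = 1; all invariant factors of ∂_2 are 1 so no torsion. So H_1 = Z.

H_1 = Z.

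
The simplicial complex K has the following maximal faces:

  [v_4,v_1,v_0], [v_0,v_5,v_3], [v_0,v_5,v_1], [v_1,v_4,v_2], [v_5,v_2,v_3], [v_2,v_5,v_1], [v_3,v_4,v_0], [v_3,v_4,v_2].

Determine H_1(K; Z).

Fix the vertex order v_0 < v_1 < v_2 < v_3 < v_4 < v_5 and write every simplex with vertices in increasing order. Then dim K = 2 and the simplices of K are:

  0-simplices (6): [v_0], [v_1], [v_2], [v_3], [v_4], [v_5]
  1-simplices (12): [v_0,v_1], [v_0,v_3], [v_0,v_4], [v_0,v_5], [v_1,v_2], [v_1,v_4], [v_1,v_5], [v_2,v_3], [v_2,v_4], [v_2,v_5], [v_3,v_4], [v_3,v_5]
  2-simplices (8): [v_0,v_1,v_4], [v_0,v_1,v_5], [v_0,v_3,v_4], [v_0,v_3,v_5], [v_1,v_2,v_4], [v_1,v_2,v_5], [v_2,v_3,v_4], [v_2,v_3,v_5]

giving chain groups C_0 ≅ Z^6, C_1 ≅ Z^12, C_2 ≅ Z^8.

∂_1: C_1 → C_0 is given by ∂[p,q] = [q] − [p].
As a 6×12 matrix over Z this has rank 5, with invariant factors (1,1,1,1,1).

∂_2: C_2 → C_1 acts by ∂[p,q,r] = [q,r] − [p,r] + [p,q]. For instance
  ∂[v_0,v_1,v_5] = [v_1,v_5] − [v_0,v_5] + [v_0,v_1],
  ∂[v_0,v_1,v_4] = [v_1,v_4] − [v_0,v_4] + [v_0,v_1].
The 12×8 boundary matrix has rank 7 and Smith normal form diag(1,1,1,1,1,1,1).

Computing H_k = (kernel of ∂_k) / (image of ∂_{k+1}):

  H_1: rank ker ∂_1 − rank ∂_2 = (12 − 5) − 7 = 0, and the invariant factors of ∂_2 are all 1, so H_1 ≅ 0.

H_1 = 0.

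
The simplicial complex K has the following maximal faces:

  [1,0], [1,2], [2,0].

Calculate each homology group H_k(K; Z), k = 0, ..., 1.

H_0 ≅ Z,  H_1 ≅ Z.

Take the total order 0 < 1 < 2 on the vertex set. Then K (dimension 1) consists of the simplices:

  0-simplices (3): [0], [1], [2]
  1-simplices (3): [0,1], [0,2], [1,2]

giving chain groups C_0 ≅ Z^3, C_1 ≅ Z^3.

Boundary ∂_1: C_1 → C_0 sends each edge [p,q] (with p < q) to q − p.
As a 3×3 matrix over Z this has rank 2, with invariant factors (1,1).

From H_k ≅ ker(∂_k) / im(∂_{k+1}) we obtain:

  H_0: rank C_0 − rank ∂_1 = 3 − 2 = 1, and the invariant factors of ∂_1 are all 1, so H_0 ≅ Z.
  H_1: rank ker ∂_1 − rank ∂_2 = (3 − 2) − 0 = 1, and there is no ∂_2, so H_1 ≅ Z.

As a check, the Euler characteristic is 3 − 3 = 0, which agrees with 1 − 1 = 0.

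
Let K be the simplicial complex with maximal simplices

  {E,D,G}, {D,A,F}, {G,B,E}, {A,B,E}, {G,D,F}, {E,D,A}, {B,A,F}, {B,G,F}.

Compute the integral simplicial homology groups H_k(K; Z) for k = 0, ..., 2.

We work with the vertex ordering A < B < D < E < F < G. The simplices of K, each written with vertices in increasing order, are:

  0-simplices (6): A, B, D, E, F, G
  1-simplices (12): AB, AD, AE, AF, BE, BF, BG, DE, DF, DG, EG, FG
  2-simplices (8): ABE, ABF, ADE, ADF, BEG, BFG, DEG, DFG

giving chain groups C_0 ≅ Z^6, C_1 ≅ Z^12, C_2 ≅ Z^8.

The boundary map ∂_1: C_1 → C_0 maps an edge to its endpoints' difference, ∂[p,q] = q − p.
This gives a 6×12 integer matrix of rank 5; reducing to Smith normal form yields diagonal entries (1,1,1,1,1).

∂_2: C_2 → C_1 acts by ∂[p,q,r] = [q,r] − [p,r] + [p,q]. For instance
  ∂ABE = BE − AE + AB,
  ∂ADE = DE − AE + AD.
The 12×8 boundary matrix has rank 7 and Smith normal form diag(1,1,1,1,1,1,1).

Now H_k = ker ∂_k / im ∂_{k+1}, so:

  H_0: rank C_0 − rank ∂_1 = 6 − 5 = 1, and the invariant factors of ∂_1 are all 1, so H_0 ≅ Z.
  H_1: rank ker ∂_1 − rank ∂_2 = (12 − 5) − 7 = 0, and the invariant factors of ∂_2 are all 1, so H_1 ≅ 0.
  H_2: rank ker ∂_2 − rank ∂_3 = (8 − 7) − 0 = 1, and there is no ∂_3, so H_2 ≅ Z.

(K is a triangulation of the 2-sphere S^2.)

H_0 = Z,  H_1 = 0,  H_2 = Z.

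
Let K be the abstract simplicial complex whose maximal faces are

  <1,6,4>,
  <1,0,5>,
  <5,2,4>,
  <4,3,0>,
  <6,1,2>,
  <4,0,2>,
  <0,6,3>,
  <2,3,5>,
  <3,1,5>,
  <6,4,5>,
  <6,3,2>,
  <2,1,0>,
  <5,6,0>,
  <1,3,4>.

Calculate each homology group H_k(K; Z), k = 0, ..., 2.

H_0 ≅ Z,  H_1 ≅ Z^2,  H_2 ≅ Z.

Take the total order 0 < 1 < 2 < 3 < 4 < 5 < 6 on the vertex set. Then K (dimension 2) consists of the simplices:

  0-simplices (7): [0], [1], [2], [3], [4], [5], [6]
  1-simplices (21): [0,1], [0,2], [0,3], [0,4], [0,5], [0,6], [1,2], [1,3], [1,4], [1,5], [1,6], [2,3], [2,4], [2,5], [2,6], [3,4], [3,5], [3,6], [4,5], [4,6], [5,6]
  2-simplices (14): [0,1,2], [0,1,5], [0,2,4], [0,3,4], [0,3,6], [0,5,6], [1,2,6], [1,3,4], [1,3,5], [1,4,6], [2,3,5], [2,3,6], [2,4,5], [4,5,6]

so the chain groups are C_0 ≅ Z^7, C_1 ≅ Z^21, C_2 ≅ Z^14.

∂_1: C_1 → C_0 sends each edge [p,q] (with p < q) to q − p. For instance
  ∂[2,5] = [5] − [2].
The resulting 7×21 matrix has rank 6, and its Smith normal form has invariant factors (1,1,1,1,1,1).

Boundary ∂_2: C_2 → C_1 sends each 2-simplex [p,q,r] to [q,r] − [p,r] + [p,q]. For instance
  ∂[1,4,6] = [4,6] − [1,6] + [1,4],
  ∂[1,3,5] = [3,5] − [1,5] + [1,3].
The resulting 21×14 matrix has rank 13, and its Smith normal form has invariant factors (1,1,1,1,1,1,1,1,1,1,1,1,1).

Computing H_k = (kernel of ∂_k) / (image of ∂_{k+1}):

  H_0: rank C_0 − rank ∂_1 = 7 − 6 = 1, and the invariant factors of ∂_1 are all 1, so H_0 ≅ Z.
  H_1: rank ker ∂_1 − rank ∂_2 = (21 − 6) − 13 = 2, and the invariant factors of ∂_2 are all 1, so H_1 ≅ Z^2.
  H_2: rank ker ∂_2 − rank ∂_3 = (14 − 13) − 0 = 1, and there is no ∂_3, so H_2 ≅ Z.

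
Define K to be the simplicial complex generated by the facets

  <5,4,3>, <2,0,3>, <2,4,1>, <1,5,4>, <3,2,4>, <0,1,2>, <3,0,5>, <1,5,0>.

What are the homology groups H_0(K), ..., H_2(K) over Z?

K has 6 vertices, 12 edges, 8 triangles.
rank ∂_0 = 0, rank ∂_1 = 5 ⇒ b_0 = 6 − 0 − 5 = 1; all invariant factors of ∂_1 are 1 so no torsion. So H_0 = Z.
rank ∂_1 = 5, rank ∂_2 = 7 ⇒ b_1 = 12 − 5 − 7 = 0; all invariant factors of ∂_2 are 1 so no torsion. So H_1 = 0.
rank ∂_2 = 7, rank ∂_3 = 0 ⇒ b_2 = 8 − 7 − 0 = 1. So H_2 = Z.

H_0 = Z,  H_1 = 0,  H_2 = Z.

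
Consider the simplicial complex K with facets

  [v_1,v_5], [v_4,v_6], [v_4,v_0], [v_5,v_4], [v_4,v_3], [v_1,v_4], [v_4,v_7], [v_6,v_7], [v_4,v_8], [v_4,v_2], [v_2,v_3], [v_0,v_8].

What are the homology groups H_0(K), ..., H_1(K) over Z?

Order the vertices as v_0 < v_1 < v_2 < v_3 < v_4 < v_5 < v_6 < v_7 < v_8. Listing each simplex with vertices in this order, K has dimension 1 with simplices:

  0-simplices (9): [v_0], [v_1], [v_2], [v_3], [v_4], [v_5], [v_6], [v_7], [v_8]
  1-simplices (12): [v_0,v_4], [v_0,v_8], [v_1,v_4], [v_1,v_5], [v_2,v_3], [v_2,v_4], [v_3,v_4], [v_4,v_5], [v_4,v_6], [v_4,v_7], [v_4,v_8], [v_6,v_7]

so the chain groups are C_0 ≅ Z^9, C_1 ≅ Z^12.

Boundary ∂_1: C_1 → C_0 is given by ∂[p,q] = [q] − [p].
The resulting 9×12 matrix has rank 8, and its Smith normal form has invariant factors (1,1,1,1,1,1,1,1).

Computing H_k = (kernel of ∂_k) / (image of ∂_{k+1}):

  H_0: rank C_0 − rank ∂_1 = 9 − 8 = 1, and the invariant factors of ∂_1 are all 1, so H_0 = Z.
  H_1: rank ker ∂_1 − rank ∂_2 = (12 − 8) − 0 = 4, and there is no ∂_2, so H_1 = Z^4.

As a check, the Euler characteristic is 9 − 12 = -3, which agrees with 1 − 4 = -3.

H_0 ≅ Z,  H_1 ≅ Z^4.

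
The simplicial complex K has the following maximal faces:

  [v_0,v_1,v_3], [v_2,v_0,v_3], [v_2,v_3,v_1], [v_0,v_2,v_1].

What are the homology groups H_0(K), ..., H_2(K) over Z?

Order the vertices as v_0 < v_1 < v_2 < v_3. Listing each simplex with vertices in this order, K has dimension 2 with simplices:

  0-simplices (4): [v_0], [v_1], [v_2], [v_3]
  1-simplices (6): [v_0,v_1], [v_0,v_2], [v_0,v_3], [v_1,v_2], [v_1,v_3], [v_2,v_3]
  2-simplices (4): [v_0,v_1,v_2], [v_0,v_1,v_3], [v_0,v_2,v_3], [v_1,v_2,v_3]

giving chain groups C_0 ≅ Z^4, C_1 ≅ Z^6, C_2 ≅ Z^4.

∂_1: C_1 → C_0 is given by ∂[p,q] = [q] − [p]. For instance
  ∂[v_1,v_2] = [v_2] − [v_1].
The 4×6 boundary matrix has rank 3 and Smith normal form diag(1,1,1).

The boundary map ∂_2: C_2 → C_1 maps a triangle to the signed sum of its edges. For instance
  ∂[v_0,v_1,v_3] = [v_1,v_3] − [v_0,v_3] + [v_0,v_1],
  ∂[v_0,v_1,v_2] = [v_1,v_2] − [v_0,v_2] + [v_0,v_1].
This gives a 6×4 integer matrix of rank 3; reducing to Smith normal form yields diagonal entries (1,1,1).

Computing H_k = (kernel of ∂_k) / (image of ∂_{k+1}):

  H_0: rank C_0 − rank ∂_1 = 4 − 3 = 1, and the invariant factors of ∂_1 are all 1, so H_0 = Z.
  H_1: rank ker ∂_1 − rank ∂_2 = (6 − 3) − 3 = 0, and the invariant factors of ∂_2 are all 1, so H_1 = 0.
  H_2: rank ker ∂_2 − rank ∂_3 = (4 − 3) − 0 = 1, and there is no ∂_3, so H_2 = Z.

As a check, the Euler characteristic is 4 − 6 + 4 = 2, which agrees with 1 − 0 + 1 = 2.
(K is a triangulation of the 2-sphere S^2.)

H_0 ≅ Z,  H_1 = 0,  H_2 ≅ Z.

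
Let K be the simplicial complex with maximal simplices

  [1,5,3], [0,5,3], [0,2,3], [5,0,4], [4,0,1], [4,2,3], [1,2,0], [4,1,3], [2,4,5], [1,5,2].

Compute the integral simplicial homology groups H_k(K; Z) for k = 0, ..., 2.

H_0 ≅ Z,  H_1 ≅ Z/2,  H_2 = 0.

K has 6 vertices, 15 edges, 10 triangles.
rank ∂_0 = 0, rank ∂_1 = 5 ⇒ b_0 = 6 − 0 − 5 = 1; all invariant factors of ∂_1 are 1 so no torsion. So H_0 ≅ Z.
rank ∂_1 = 5, rank ∂_2 = 10 ⇒ b_1 = 15 − 5 − 10 = 0; ∂_2 has invariant factor(s) [2] giving torsion. So H_1 ≅ Z/2.
rank ∂_2 = 10, rank ∂_3 = 0 ⇒ b_2 = 10 − 10 − 0 = 0. So H_2 ≅ 0.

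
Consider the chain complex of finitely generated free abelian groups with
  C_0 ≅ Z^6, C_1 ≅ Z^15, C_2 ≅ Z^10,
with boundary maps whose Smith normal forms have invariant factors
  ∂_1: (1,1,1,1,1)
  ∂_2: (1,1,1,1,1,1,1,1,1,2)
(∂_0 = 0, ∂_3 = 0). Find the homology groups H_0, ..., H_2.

H_0 = Z,  H_1 = Z/2,  H_2 = 0.

H_0: b_0 = 6 − 0 − 5 = 1; torsion from ∂_1 factors > 1: none. So H_0 = Z.
H_1: b_1 = 15 − 5 − 10 = 0; torsion from ∂_2 factors > 1: [2]. So H_1 = Z/2.
H_2: b_2 = 10 − 10 − 0 = 0; torsion from ∂_3 factors > 1: none. So H_2 = 0.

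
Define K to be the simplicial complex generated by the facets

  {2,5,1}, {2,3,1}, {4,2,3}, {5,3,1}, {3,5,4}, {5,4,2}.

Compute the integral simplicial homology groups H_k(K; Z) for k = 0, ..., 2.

Fix the vertex order 1 < 2 < 3 < 4 < 5 and write every simplex with vertices in increasing order. Then dim K = 2 and the simplices of K are:

  0-simplices (5): [1], [2], [3], [4], [5]
  1-simplices (9): [1,2], [1,3], [1,5], [2,3], [2,4], [2,5], [3,4], [3,5], [4,5]
  2-simplices (6): [1,2,3], [1,2,5], [1,3,5], [2,3,4], [2,4,5], [3,4,5]

Hence C_0 ≅ Z^5, C_1 ≅ Z^9, C_2 ≅ Z^6.

Boundary ∂_1: C_1 → C_0 is given by ∂[p,q] = [q] − [p]. For instance
  ∂[3,4] = [4] − [3].
This gives a 5×9 integer matrix of rank 4; reducing to Smith normal form yields diagonal entries (1,1,1,1).

The boundary map ∂_2: C_2 → C_1 sends each 2-simplex [p,q,r] to [q,r] − [p,r] + [p,q]. For instance
  ∂[3,4,5] = [4,5] − [3,5] + [3,4],
  ∂[1,2,3] = [2,3] − [1,3] + [1,2].
The 9×6 boundary matrix has rank 5 and Smith normal form diag(1,1,1,1,1).

From H_k ≅ ker(∂_k) / im(∂_{k+1}) we obtain:

  H_0: rank C_0 − rank ∂_1 = 5 − 4 = 1, and the invariant factors of ∂_1 are all 1, so H_0 = Z.
  H_1: rank ker ∂_1 − rank ∂_2 = (9 − 4) − 5 = 0, and the invariant factors of ∂_2 are all 1, so H_1 = 0.
  H_2: rank ker ∂_2 − rank ∂_3 = (6 − 5) − 0 = 1, and there is no ∂_3, so H_2 = Z.

As a check, the Euler characteristic is 5 − 9 + 6 = 2, which agrees with 1 − 0 + 1 = 2.
(K is a triangulation of the 2-sphere S^2.)

H_0 = Z,  H_1 = 0,  H_2 = Z.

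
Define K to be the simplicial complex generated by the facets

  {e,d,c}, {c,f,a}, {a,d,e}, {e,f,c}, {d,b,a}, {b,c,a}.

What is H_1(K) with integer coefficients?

H_1 = Z.

Take the total order a < b < c < d < e < f on the vertex set. Then K (dimension 2) consists of the simplices:

  0-simplices (6): a, b, c, d, e, f
  1-simplices (12): ab, ac, ad, ae, af, bc, bd, cd, ce, cf, de, ef
  2-simplices (6): abc, abd, acf, ade, cde, cef

giving chain groups C_0 ≅ Z^6, C_1 ≅ Z^12, C_2 ≅ Z^6.

∂_1: C_1 → C_0 maps an edge to its endpoints' difference, ∂[p,q] = q − p.
The 6×12 boundary matrix has rank 5 and Smith normal form diag(1,1,1,1,1).

Boundary ∂_2: C_2 → C_1 acts by ∂[p,q,r] = [q,r] − [p,r] + [p,q]. For instance
  ∂cde = de − ce + cd,
  ∂abc = bc − ac + ab.
The 12×6 boundary matrix has rank 6 and Smith normal form diag(1,1,1,1,1,1).

Computing H_k = (kernel of ∂_k) / (image of ∂_{k+1}):

  H_1: rank ker ∂_1 − rank ∂_2 = (12 − 5) − 6 = 1, and the invariant factors of ∂_2 are all 1, so H_1 = Z.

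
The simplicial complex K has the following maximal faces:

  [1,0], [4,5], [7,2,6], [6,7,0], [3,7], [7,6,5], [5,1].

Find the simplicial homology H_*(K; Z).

We work with the vertex ordering 0 < 1 < 2 < 3 < 4 < 5 < 6 < 7. The simplices of K, each written with vertices in increasing order, are:

  0-simplices (8): [0], [1], [2], [3], [4], [5], [6], [7]
  1-simplices (11): [0,1], [0,6], [0,7], [1,5], [2,6], [2,7], [3,7], [4,5], [5,6], [5,7], [6,7]
  2-simplices (3): [0,6,7], [2,6,7], [5,6,7]

giving chain groups C_0 ≅ Z^8, C_1 ≅ Z^11, C_2 ≅ Z^3.

∂_1: C_1 → C_0 is given by ∂[p,q] = [q] − [p]. For instance
  ∂[1,5] = [5] − [1].
The 8×11 boundary matrix has rank 7 and Smith normal form diag(1,1,1,1,1,1,1).

∂_2: C_2 → C_1 sends each 2-simplex [p,q,r] to [q,r] − [p,r] + [p,q]. For instance
  ∂[5,6,7] = [6,7] − [5,7] + [5,6],
  ∂[0,6,7] = [6,7] − [0,7] + [0,6].
The resulting 11×3 matrix has rank 3, and its Smith normal form has invariant factors (1,1,1).

From H_k ≅ ker(∂_k) / im(∂_{k+1}) we obtain:

  H_0: rank C_0 − rank ∂_1 = 8 − 7 = 1, and the invariant factors of ∂_1 are all 1, so H_0 = Z.
  H_1: rank ker ∂_1 − rank ∂_2 = (11 − 7) − 3 = 1, and the invariant factors of ∂_2 are all 1, so H_1 = Z.
  H_2: rank ker ∂_2 − rank ∂_3 = (3 − 3) − 0 = 0, and there is no ∂_3, so H_2 = 0.

H_0 = Z,  H_1 = Z,  H_2 = 0.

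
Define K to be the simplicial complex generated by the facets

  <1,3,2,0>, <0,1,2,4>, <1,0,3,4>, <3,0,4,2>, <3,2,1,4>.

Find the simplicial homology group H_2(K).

Fix the vertex order 0 < 1 < 2 < 3 < 4 and write every simplex with vertices in increasing order. Then dim K = 3 and the simplices of K are:

  0-simplices (5): [0], [1], [2], [3], [4]
  1-simplices (10): [0,1], [0,2], [0,3], [0,4], [1,2], [1,3], [1,4], [2,3], [2,4], [3,4]
  2-simplices (10): [0,1,2], [0,1,3], [0,1,4], [0,2,3], [0,2,4], [0,3,4], [1,2,3], [1,2,4], [1,3,4], [2,3,4]
  3-simplices (5): [0,1,2,3], [0,1,2,4], [0,1,3,4], [0,2,3,4], [1,2,3,4]

Hence C_0 ≅ Z^5, C_1 ≅ Z^10, C_2 ≅ Z^10, C_3 ≅ Z^5.

∂_1: C_1 → C_0 maps an edge to its endpoints' difference, ∂[p,q] = q − p. For instance
  ∂[1,2] = [2] − [1].
This gives a 5×10 integer matrix of rank 4; reducing to Smith normal form yields diagonal entries (1,1,1,1).

∂_2: C_2 → C_1 maps a triangle to the signed sum of its edges. For instance
  ∂[0,3,4] = [3,4] − [0,4] + [0,3],
  ∂[1,2,4] = [2,4] − [1,4] + [1,2].
The resulting 10×10 matrix has rank 6, and its Smith normal form has invariant factors (1,1,1,1,1,1).

The boundary map ∂_3: C_3 → C_2 sends each 3-simplex σ to the alternating sum Σ_i (−1)^i (σ with its i-th vertex removed). For instance
  ∂[0,2,3,4] = [2,3,4] − [0,3,4] + [0,2,4] − [0,2,3],
  ∂[0,1,2,4] = [1,2,4] − [0,2,4] + [0,1,4] − [0,1,2].
As a 10×5 matrix over Z this has rank 4, with invariant factors (1,1,1,1).

Now H_k = ker ∂_k / im ∂_{k+1}, so:

  H_2: rank ker ∂_2 − rank ∂_3 = (10 − 6) − 4 = 0, and the invariant factors of ∂_3 are all 1, so H_2 = 0.

H_2 ≅ 0.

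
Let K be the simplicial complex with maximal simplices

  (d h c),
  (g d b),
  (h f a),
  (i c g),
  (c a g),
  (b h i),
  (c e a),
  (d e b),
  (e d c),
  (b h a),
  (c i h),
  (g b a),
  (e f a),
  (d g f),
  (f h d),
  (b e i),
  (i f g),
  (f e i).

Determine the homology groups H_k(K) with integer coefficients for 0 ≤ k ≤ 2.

H_0 = Z,  H_1 = Z^2,  H_2 = Z.

We work with the vertex ordering a < b < c < d < e < f < g < h < i. The simplices of K, each written with vertices in increasing order, are:

  0-simplices (9): a, b, c, d, e, f, g, h, i
  1-simplices (27): ab, ac, ae, af, ag, ah, bd, be, bg, bh, bi, cd, ce, cg, ch, ci, de, df, dg, dh, ef, ei, fg, fh, fi, gi, hi
  2-simplices (18): abg, abh, ace, acg, aef, afh, bde, bdg, bei, bhi, cde, cdh, cgi, chi, dfg, dfh, efi, fgi

so the chain groups are C_0 ≅ Z^9, C_1 ≅ Z^27, C_2 ≅ Z^18.

Boundary ∂_1: C_1 → C_0 is given by ∂[p,q] = [q] − [p]. For instance
  ∂dg = g − d.
As a 9×27 matrix over Z this has rank 8, with invariant factors (1,1,1,1,1,1,1,1).

∂_2: C_2 → C_1 sends each 2-simplex [p,q,r] to [q,r] − [p,r] + [p,q]. For instance
  ∂bdg = dg − bg + bd,
  ∂abh = bh − ah + ab.
As a 27×18 matrix over Z this has rank 17, with invariant factors (1,1,1,1,1,1,1,1,1,1,1,1,1,1,1,1,1).

From H_k ≅ ker(∂_k) / im(∂_{k+1}) we obtain:

  H_0: rank C_0 − rank ∂_1 = 9 − 8 = 1, and the invariant factors of ∂_1 are all 1, so H_0 ≅ Z.
  H_1: rank ker ∂_1 − rank ∂_2 = (27 − 8) − 17 = 2, and the invariant factors of ∂_2 are all 1, so H_1 ≅ Z^2.
  H_2: rank ker ∂_2 − rank ∂_3 = (18 − 17) − 0 = 1, and there is no ∂_3, so H_2 ≅ Z.

(K is a triangulation of the torus T^2.)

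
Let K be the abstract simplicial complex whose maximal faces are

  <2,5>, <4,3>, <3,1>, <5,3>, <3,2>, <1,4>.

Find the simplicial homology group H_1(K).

H_1 ≅ Z^2.

We work with the vertex ordering 1 < 2 < 3 < 4 < 5. The simplices of K, each written with vertices in increasing order, are:

  0-simplices (5): [1], [2], [3], [4], [5]
  1-simplices (6): [1,3], [1,4], [2,3], [2,5], [3,4], [3,5]

Hence C_0 ≅ Z^5, C_1 ≅ Z^6.

∂_1: C_1 → C_0 is given by ∂[p,q] = [q] − [p].
The resulting 5×6 matrix has rank 4, and its Smith normal form has invariant factors (1,1,1,1).

From H_k ≅ ker(∂_k) / im(∂_{k+1}) we obtain:

  H_1: rank ker ∂_1 − rank ∂_2 = (6 − 4) − 0 = 2, and there is no ∂_2, so H_1 ≅ Z^2.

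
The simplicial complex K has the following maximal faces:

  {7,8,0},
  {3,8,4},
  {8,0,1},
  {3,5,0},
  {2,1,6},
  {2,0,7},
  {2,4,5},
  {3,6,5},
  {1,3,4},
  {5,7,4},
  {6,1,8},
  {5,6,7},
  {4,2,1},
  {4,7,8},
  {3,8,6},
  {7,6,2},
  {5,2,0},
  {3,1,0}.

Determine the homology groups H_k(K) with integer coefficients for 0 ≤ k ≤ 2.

Take the total order 0 < 1 < 2 < 3 < 4 < 5 < 6 < 7 < 8 on the vertex set. Then K (dimension 2) consists of the simplices:

  0-simplices (9): [0], [1], [2], [3], [4], [5], [6], [7], [8]
  1-simplices (27): (27 of them)
  2-simplices (18): [0,1,3], [0,1,8], [0,2,5], [0,2,7], [0,3,5], [0,7,8], [1,2,4], [1,2,6], [1,3,4], [1,6,8], [2,4,5], [2,6,7], [3,4,8], [3,5,6], [3,6,8], [4,5,7], [4,7,8], [5,6,7]

so the chain groups are C_0 ≅ Z^9, C_1 ≅ Z^27, C_2 ≅ Z^18.

Boundary ∂_1: C_1 → C_0 is given by ∂[p,q] = [q] − [p].
The 9×27 boundary matrix has rank 8 and Smith normal form diag(1,1,1,1,1,1,1,1).

The boundary map ∂_2: C_2 → C_1 acts by ∂[p,q,r] = [q,r] − [p,r] + [p,q]. For instance
  ∂[3,5,6] = [5,6] − [3,6] + [3,5],
  ∂[0,1,8] = [1,8] − [0,8] + [0,1].
As a 27×18 matrix over Z this has rank 18, with invariant factors (1,1,1,1,1,1,1,1,1,1,1,1,1,1,1,1,1,2).

Now H_k = ker ∂_k / im ∂_{k+1}, so:

  H_0: rank C_0 − rank ∂_1 = 9 − 8 = 1, and the invariant factors of ∂_1 are all 1, so H_0 ≅ Z.
  H_1: rank ker ∂_1 − rank ∂_2 = (27 − 8) − 18 = 1, and ∂_2 has invariant factor 2 > 1, so H_1 ≅ Z ⊕ Z/2Z.
  H_2: rank ker ∂_2 − rank ∂_3 = (18 − 18) − 0 = 0, and there is no ∂_3, so H_2 ≅ 0.

H_0 = Z,  H_1 = Z ⊕ Z/2Z,  H_2 = 0.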